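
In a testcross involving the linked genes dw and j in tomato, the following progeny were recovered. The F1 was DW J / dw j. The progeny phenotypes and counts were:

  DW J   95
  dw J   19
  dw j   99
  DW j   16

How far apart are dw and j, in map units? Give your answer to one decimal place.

15.3 map units

The recombinant classes are DW j and dw J: 16 + 19 = 35.
Recombination frequency = 35/229 = 0.1528 ≈ 15.3%, i.e. 15.3 map units.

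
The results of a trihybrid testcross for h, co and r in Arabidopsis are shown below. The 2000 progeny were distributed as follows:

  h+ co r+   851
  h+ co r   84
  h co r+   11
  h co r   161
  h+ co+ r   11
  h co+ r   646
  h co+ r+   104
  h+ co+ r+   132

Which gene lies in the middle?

The two most frequent reciprocal classes, h+ co r+ and h co+ r, are the parental types, so the F1 was h+ co r+ / h co+ r.
The two rarest classes, h co r+ and h+ co+ r, are the double crossovers. Comparing them with the parentals, only the h allele has switched, so h is the middle locus and the order is co – h – r.

h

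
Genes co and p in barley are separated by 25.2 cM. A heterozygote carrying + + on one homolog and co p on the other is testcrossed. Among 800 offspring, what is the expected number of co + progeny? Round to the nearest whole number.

A map distance of 25.2 cM corresponds to a recombination frequency of 0.252.
The F1 is + + / co p, so co + is a recombinant gamete class with expected frequency r/2 = 0.252/2 = 0.1260.
Expected number = 0.1260 × 800 = 100.80 ≈ 101.

101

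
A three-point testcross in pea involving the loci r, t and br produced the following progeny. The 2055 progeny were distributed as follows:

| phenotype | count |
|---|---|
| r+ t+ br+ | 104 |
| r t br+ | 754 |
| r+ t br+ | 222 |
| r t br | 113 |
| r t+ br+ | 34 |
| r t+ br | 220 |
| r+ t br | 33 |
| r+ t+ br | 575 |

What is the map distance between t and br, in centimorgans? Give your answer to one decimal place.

The two most frequent reciprocal classes, r t br+ and r+ t+ br, are the parental types, so the F1 was r t br+ / r+ t+ br.
The two rarest classes, r t+ br+ and r+ t br, are the double crossovers. Comparing them with the parentals, only the t allele has switched, so t is the middle locus and the order is br – t – r.
Crossovers in the br–t interval produce the single-crossover classes r t br and r+ t+ br+ (113 + 104 = 217) plus the double crossovers (67).
RF(br–t) = (217 + 67) / 2055 = 284/2055 = 0.1382 → 13.8 centimorgans.

13.8 centimorgans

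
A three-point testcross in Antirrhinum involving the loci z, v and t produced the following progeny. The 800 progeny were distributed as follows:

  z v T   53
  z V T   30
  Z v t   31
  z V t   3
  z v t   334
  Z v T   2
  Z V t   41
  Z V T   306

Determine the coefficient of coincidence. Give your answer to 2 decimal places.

The two most frequent reciprocal classes, Z V T and z v t, are the parental types, so the F1 was Z V T / z v t.
The two rarest classes, Z v T and z V t, are the double crossovers. Comparing them with the parentals, only the v allele has switched, so v is the middle locus and the order is t – v – z.
t–v: (94 + 5)/800 = 0.1237; v–z: (61 + 5)/800 = 0.0825.
Expected DCO frequency = 0.1237 × 0.0825 ≈ 0.01021; observed = 5/800 ≈ 0.00625.
Coefficient of coincidence = 0.00625/0.01021 ≈ 0.61.

0.61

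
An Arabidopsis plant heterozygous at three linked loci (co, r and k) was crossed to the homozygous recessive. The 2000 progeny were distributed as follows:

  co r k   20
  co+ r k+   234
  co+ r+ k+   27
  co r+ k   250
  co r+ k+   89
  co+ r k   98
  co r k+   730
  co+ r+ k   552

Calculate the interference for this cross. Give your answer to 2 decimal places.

The two most frequent reciprocal classes, co r k+ and co+ r+ k, are the parental types, so the F1 was co r k+ / co+ r+ k.
The two rarest classes, co r k and co+ r+ k+, are the double crossovers. Comparing them with the parentals, only the k allele has switched, so k is the middle locus and the order is co – k – r.
co–k: (484 + 47)/2000 = 0.2655; k–r: (187 + 47)/2000 = 0.1170.
Expected DCO frequency = 0.2655 × 0.1170 ≈ 0.03106; observed = 47/2000 ≈ 0.02350.
Coefficient of coincidence = 0.02350/0.03106 ≈ 0.76; interference = 1 − 0.76 = 0.24.

0.24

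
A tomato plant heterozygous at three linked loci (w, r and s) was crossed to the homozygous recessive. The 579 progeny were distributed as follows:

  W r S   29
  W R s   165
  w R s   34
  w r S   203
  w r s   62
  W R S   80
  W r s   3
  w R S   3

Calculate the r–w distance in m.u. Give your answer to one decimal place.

11.9 m.u.

The two most frequent reciprocal classes, w r S and W R s, are the parental types, so the F1 was w r S / W R s.
The two rarest classes, w R S and W r s, are the double crossovers. Comparing them with the parentals, only the r allele has switched, so r is the middle locus and the order is s – r – w.
Crossovers in the r–w interval produce the single-crossover classes W r S and w R s (29 + 34 = 63) plus the double crossovers (6).
RF(r–w) = (63 + 6) / 579 = 69/579 = 0.1192 → 11.9 m.u.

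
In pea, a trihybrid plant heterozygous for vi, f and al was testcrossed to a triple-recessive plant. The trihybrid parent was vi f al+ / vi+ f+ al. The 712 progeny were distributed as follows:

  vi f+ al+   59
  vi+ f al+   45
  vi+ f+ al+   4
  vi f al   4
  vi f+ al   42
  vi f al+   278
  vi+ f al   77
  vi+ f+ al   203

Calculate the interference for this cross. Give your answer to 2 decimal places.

The two rarest classes, vi f al and vi+ f+ al+, are the double crossovers. Comparing them with the parentals, only the al allele has switched, so al is the middle locus and the order is vi – al – f.
vi–al: (87 + 8)/712 = 0.1334; al–f: (136 + 8)/712 = 0.2022.
Expected DCO frequency = 0.1334 × 0.2022 ≈ 0.02697; observed = 8/712 ≈ 0.01124.
Coefficient of coincidence = 0.01124/0.02697 ≈ 0.42; interference = 1 − 0.42 = 0.58.

0.58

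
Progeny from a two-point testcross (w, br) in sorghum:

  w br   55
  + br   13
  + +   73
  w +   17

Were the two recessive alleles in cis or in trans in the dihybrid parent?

The two most frequent classes are + + (73) and w br (55); these are the parental (non-recombinant) types.
So the F1 carried + + on one chromosome and w br on the other — the recessive alleles are on the same chromosome (cis / coupling).

cis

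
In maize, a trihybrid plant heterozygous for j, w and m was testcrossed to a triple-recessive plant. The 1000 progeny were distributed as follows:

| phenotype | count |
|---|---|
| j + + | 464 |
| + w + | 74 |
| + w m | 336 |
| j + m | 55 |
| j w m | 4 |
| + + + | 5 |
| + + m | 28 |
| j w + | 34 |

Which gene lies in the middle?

j

The two most frequent reciprocal classes, j + + and + w m, are the parental types, so the F1 was j + + / + w m.
The two rarest classes, + + + and j w m, are the double crossovers. Comparing them with the parentals, only the j allele has switched, so j is the middle locus and the order is m – j – w.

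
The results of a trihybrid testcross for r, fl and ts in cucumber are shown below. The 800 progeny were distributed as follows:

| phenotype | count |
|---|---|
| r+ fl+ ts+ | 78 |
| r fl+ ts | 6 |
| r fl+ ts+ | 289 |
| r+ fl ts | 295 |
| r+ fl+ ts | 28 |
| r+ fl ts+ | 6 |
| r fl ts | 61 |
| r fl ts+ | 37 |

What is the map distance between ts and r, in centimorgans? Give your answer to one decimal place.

The two most frequent reciprocal classes, r+ fl ts and r fl+ ts+, are the parental types, so the F1 was r+ fl ts / r fl+ ts+.
The two rarest classes, r+ fl ts+ and r fl+ ts, are the double crossovers. Comparing them with the parentals, only the ts allele has switched, so ts is the middle locus and the order is r – ts – fl.
Crossovers in the r–ts interval produce the single-crossover classes r fl ts and r+ fl+ ts+ (61 + 78 = 139) plus the double crossovers (12).
RF(r–ts) = (139 + 12) / 800 = 151/800 = 0.1888 → 18.9 centimorgans.

18.9 centimorgans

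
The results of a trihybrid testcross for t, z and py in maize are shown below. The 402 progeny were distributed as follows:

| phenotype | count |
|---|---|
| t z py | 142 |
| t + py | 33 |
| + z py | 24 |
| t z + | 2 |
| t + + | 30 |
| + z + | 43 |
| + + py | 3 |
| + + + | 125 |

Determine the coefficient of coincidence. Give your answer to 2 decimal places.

0.42

The two most frequent reciprocal classes, + + + and t z py, are the parental types, so the F1 was + + + / t z py.
The two rarest classes, + + py and t z +, are the double crossovers. Comparing them with the parentals, only the py allele has switched, so py is the middle locus and the order is t – py – z.
t–py: (54 + 5)/402 = 0.1468; py–z: (76 + 5)/402 = 0.2015.
Expected DCO frequency = 0.1468 × 0.2015 ≈ 0.02958; observed = 5/402 ≈ 0.01244.
Coefficient of coincidence = 0.01244/0.02958 ≈ 0.42.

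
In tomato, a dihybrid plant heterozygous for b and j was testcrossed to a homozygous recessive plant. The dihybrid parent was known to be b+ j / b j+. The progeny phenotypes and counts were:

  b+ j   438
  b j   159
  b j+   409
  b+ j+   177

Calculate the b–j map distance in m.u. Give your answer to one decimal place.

28.4 m.u.

The recombinant classes are b+ j+ and b j: 177 + 159 = 336.
Recombination frequency = 336/1183 = 0.2840 ≈ 28.4%, i.e. 28.4 m.u.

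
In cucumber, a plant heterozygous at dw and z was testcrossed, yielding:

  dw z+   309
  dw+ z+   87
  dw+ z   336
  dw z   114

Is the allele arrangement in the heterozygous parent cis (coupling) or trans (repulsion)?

trans

The two most frequent classes are dw+ z (336) and dw z+ (309); these are the parental (non-recombinant) types.
So the F1 carried dw+ z on one chromosome and dw z+ on the other — the recessive alleles are on opposite chromosomes (trans / repulsion).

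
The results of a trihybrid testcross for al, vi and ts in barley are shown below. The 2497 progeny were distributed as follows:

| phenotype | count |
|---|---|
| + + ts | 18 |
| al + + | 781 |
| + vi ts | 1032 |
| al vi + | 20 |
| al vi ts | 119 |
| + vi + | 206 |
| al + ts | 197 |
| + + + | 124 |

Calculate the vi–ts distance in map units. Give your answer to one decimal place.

17.7 map units

The two most frequent reciprocal classes, al + + and + vi ts, are the parental types, so the F1 was al + + / + vi ts.
The two rarest classes, al vi + and + + ts, are the double crossovers. Comparing them with the parentals, only the vi allele has switched, so vi is the middle locus and the order is ts – vi – al.
Crossovers in the ts–vi interval produce the single-crossover classes al + ts and + vi + (197 + 206 = 403) plus the double crossovers (38).
RF(ts–vi) = (403 + 38) / 2497 = 441/2497 = 0.1766 → 17.7 map units.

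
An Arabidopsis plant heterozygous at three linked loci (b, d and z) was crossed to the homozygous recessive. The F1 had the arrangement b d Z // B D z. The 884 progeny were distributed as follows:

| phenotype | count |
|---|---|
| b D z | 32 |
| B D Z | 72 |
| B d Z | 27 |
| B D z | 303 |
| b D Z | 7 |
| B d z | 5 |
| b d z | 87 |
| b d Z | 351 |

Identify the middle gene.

d

The two rarest classes, b D Z and B d z, are the double crossovers. Comparing them with the parentals, only the d allele has switched, so d is the middle locus and the order is z – d – b.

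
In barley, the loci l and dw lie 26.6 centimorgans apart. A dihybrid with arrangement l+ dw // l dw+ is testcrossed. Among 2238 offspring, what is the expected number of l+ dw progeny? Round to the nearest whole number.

821

A map distance of 26.6 centimorgans corresponds to a recombination frequency of 0.266.
The F1 is l+ dw / l dw+, so l+ dw is a parental gamete class with expected frequency (1 − r)/2 = 0.734/2 = 0.3670.
Expected number = 0.3670 × 2238 = 821.35 ≈ 821.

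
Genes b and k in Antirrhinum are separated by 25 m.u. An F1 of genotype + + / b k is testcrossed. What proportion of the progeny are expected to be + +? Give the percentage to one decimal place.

37.5%

A map distance of 25 m.u. corresponds to a recombination frequency of 0.250.
The F1 is + + / b k, so + + is a parental gamete class with expected frequency (1 − r)/2 = 0.750/2 = 0.3750.
That is 0.3750 = 37.5% of the progeny.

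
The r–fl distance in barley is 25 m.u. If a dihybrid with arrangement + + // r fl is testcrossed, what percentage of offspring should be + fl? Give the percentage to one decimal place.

12.5%

A map distance of 25 m.u. corresponds to a recombination frequency of 0.250.
The F1 is + + / r fl, so + fl is a recombinant gamete class with expected frequency r/2 = 0.250/2 = 0.1250.
That is 0.1250 = 12.5% of the progeny.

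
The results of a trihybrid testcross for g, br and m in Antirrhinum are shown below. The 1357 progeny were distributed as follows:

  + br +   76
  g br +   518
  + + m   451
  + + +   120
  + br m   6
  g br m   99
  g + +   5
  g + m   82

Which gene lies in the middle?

The two most frequent reciprocal classes, + + m and g br +, are the parental types, so the F1 was + + m / g br +.
The two rarest classes, + br m and g + +, are the double crossovers. Comparing them with the parentals, only the br allele has switched, so br is the middle locus and the order is g – br – m.

br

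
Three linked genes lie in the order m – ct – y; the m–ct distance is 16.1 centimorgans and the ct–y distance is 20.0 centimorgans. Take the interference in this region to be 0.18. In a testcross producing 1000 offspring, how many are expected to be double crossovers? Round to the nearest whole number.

Map distances give recombination frequencies of 0.161 and 0.200 for the two intervals.
With interference 0.18 (so coincidence = 0.82), expected double-crossover frequency = 0.161 × 0.200 × 0.82 = 0.02640.
Expected number = 0.02640 × 1000 = 26.40 ≈ 26.

26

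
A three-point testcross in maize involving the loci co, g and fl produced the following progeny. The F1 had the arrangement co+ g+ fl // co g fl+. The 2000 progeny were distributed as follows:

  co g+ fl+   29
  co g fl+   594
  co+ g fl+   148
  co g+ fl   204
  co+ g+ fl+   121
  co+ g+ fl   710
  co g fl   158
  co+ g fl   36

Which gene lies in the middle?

g

The two rarest classes, co+ g fl and co g+ fl+, are the double crossovers. Comparing them with the parentals, only the g allele has switched, so g is the middle locus and the order is co – g – fl.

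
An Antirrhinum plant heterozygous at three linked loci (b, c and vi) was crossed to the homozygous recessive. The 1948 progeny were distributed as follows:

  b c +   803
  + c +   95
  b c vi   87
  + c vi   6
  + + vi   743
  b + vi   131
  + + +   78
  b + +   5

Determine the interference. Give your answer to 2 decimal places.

0.49

The two most frequent reciprocal classes, + + vi and b c +, are the parental types, so the F1 was + + vi / b c +.
The two rarest classes, + c vi and b + +, are the double crossovers. Comparing them with the parentals, only the c allele has switched, so c is the middle locus and the order is b – c – vi.
b–c: (226 + 11)/1948 = 0.1217; c–vi: (165 + 11)/1948 = 0.0903.
Expected DCO frequency = 0.1217 × 0.0903 ≈ 0.01099; observed = 11/1948 ≈ 0.00565.
Coefficient of coincidence = 0.00565/0.01099 ≈ 0.51; interference = 1 − 0.51 = 0.49.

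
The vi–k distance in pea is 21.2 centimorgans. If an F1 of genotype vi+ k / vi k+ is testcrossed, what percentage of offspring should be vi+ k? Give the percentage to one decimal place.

A map distance of 21.2 centimorgans corresponds to a recombination frequency of 0.212.
The F1 is vi+ k / vi k+, so vi+ k is a parental gamete class with expected frequency (1 − r)/2 = 0.788/2 = 0.3940.
That is 0.3940 = 39.4% of the progeny.

39.4%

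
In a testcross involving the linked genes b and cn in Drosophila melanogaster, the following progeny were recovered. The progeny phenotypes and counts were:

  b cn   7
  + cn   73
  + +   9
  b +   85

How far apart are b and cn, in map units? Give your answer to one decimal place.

9.2 map units

The two most frequent classes, + cn (73) and b + (85), are the parental types, so the F1 was + cn / b +.
The recombinant classes are + + and b cn: 9 + 7 = 16.
Recombination frequency = 16/174 = 0.0920 ≈ 9.2%, i.e. 9.2 map units.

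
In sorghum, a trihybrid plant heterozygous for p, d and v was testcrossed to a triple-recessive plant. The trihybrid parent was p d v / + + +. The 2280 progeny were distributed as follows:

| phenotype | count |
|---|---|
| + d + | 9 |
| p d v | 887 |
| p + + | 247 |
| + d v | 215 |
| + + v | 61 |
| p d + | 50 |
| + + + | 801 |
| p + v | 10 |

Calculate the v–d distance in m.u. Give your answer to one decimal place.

5.7 m.u.

The two rarest classes, p + v and + d +, are the double crossovers. Comparing them with the parentals, only the d allele has switched, so d is the middle locus and the order is p – d – v.
Crossovers in the d–v interval produce the single-crossover classes p d + and + + v (50 + 61 = 111) plus the double crossovers (19).
RF(d–v) = (111 + 19) / 2280 = 130/2280 = 0.0570 → 5.7 m.u.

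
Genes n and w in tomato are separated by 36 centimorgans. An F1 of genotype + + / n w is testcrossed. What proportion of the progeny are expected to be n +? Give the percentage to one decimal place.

18.0%

A map distance of 36 centimorgans corresponds to a recombination frequency of 0.360.
The F1 is + + / n w, so n + is a recombinant gamete class with expected frequency r/2 = 0.360/2 = 0.1800.
That is 0.1800 = 18.0% of the progeny.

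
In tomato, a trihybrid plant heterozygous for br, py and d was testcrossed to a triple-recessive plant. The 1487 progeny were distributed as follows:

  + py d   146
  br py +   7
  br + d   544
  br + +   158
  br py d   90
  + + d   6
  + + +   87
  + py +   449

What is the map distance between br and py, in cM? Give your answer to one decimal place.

12.8 cM

The two most frequent reciprocal classes, br + d and + py +, are the parental types, so the F1 was br + d / + py +.
The two rarest classes, + + d and br py +, are the double crossovers. Comparing them with the parentals, only the br allele has switched, so br is the middle locus and the order is py – br – d.
Crossovers in the py–br interval produce the single-crossover classes br py d and + + + (90 + 87 = 177) plus the double crossovers (13).
RF(py–br) = (177 + 13) / 1487 = 190/1487 = 0.1278 → 12.8 cM.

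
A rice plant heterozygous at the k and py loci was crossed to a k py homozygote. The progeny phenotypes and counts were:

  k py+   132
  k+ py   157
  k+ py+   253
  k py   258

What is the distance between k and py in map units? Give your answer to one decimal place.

36.1 map units

The two most frequent classes, k+ py+ (253) and k py (258), are the parental types, so the F1 was k+ py+ / k py.
The recombinant classes are k+ py and k py+: 157 + 132 = 289.
Recombination frequency = 289/800 = 0.3613 ≈ 36.1%, i.e. 36.1 map units.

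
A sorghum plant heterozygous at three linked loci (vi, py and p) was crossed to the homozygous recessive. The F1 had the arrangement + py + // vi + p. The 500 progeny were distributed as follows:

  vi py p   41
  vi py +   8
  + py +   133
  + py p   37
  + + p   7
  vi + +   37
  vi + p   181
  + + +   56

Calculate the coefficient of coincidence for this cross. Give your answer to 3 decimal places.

The two rarest classes, vi py + and + + p, are the double crossovers. Comparing them with the parentals, only the vi allele has switched, so vi is the middle locus and the order is py – vi – p.
py–vi: (97 + 15)/500 = 0.2240; vi–p: (74 + 15)/500 = 0.1780.
Expected DCO frequency = 0.2240 × 0.1780 ≈ 0.03987; observed = 15/500 ≈ 0.03000.
Coefficient of coincidence = 0.03000/0.03987 ≈ 0.752.

0.752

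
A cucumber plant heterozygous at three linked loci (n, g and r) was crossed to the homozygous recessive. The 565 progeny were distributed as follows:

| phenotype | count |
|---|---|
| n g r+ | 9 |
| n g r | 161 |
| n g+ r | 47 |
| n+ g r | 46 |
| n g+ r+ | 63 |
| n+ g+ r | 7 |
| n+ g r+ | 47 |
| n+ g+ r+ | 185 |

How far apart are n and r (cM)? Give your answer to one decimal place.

22.1 cM

The two most frequent reciprocal classes, n g r and n+ g+ r+, are the parental types, so the F1 was n g r / n+ g+ r+.
The two rarest classes, n g r+ and n+ g+ r, are the double crossovers. Comparing them with the parentals, only the r allele has switched, so r is the middle locus and the order is g – r – n.
Crossovers in the r–n interval produce the single-crossover classes n+ g r and n g+ r+ (46 + 63 = 109) plus the double crossovers (16).
RF(r–n) = (109 + 16) / 565 = 125/565 = 0.2212 → 22.1 cM.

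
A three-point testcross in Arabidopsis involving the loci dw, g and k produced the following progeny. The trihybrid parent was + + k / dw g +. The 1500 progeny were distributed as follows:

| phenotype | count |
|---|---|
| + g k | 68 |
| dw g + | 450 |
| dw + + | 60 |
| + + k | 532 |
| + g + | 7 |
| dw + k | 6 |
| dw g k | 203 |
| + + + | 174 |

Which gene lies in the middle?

The two rarest classes, dw + k and + g +, are the double crossovers. Comparing them with the parentals, only the dw allele has switched, so dw is the middle locus and the order is g – dw – k.

dw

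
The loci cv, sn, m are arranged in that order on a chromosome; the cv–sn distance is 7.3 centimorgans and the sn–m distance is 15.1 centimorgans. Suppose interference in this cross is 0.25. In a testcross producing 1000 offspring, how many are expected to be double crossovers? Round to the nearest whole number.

Map distances give recombination frequencies of 0.073 and 0.151 for the two intervals.
With interference 0.25 (so coincidence = 0.75), expected double-crossover frequency = 0.073 × 0.151 × 0.75 = 0.00827.
Expected number = 0.00827 × 1000 = 8.27 ≈ 8.

8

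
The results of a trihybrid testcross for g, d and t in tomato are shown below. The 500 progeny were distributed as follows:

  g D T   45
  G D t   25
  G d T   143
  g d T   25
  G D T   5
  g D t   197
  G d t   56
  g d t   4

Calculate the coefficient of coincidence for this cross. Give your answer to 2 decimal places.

The two most frequent reciprocal classes, G d T and g D t, are the parental types, so the F1 was G d T / g D t.
The two rarest classes, G D T and g d t, are the double crossovers. Comparing them with the parentals, only the d allele has switched, so d is the middle locus and the order is g – d – t.
g–d: (50 + 9)/500 = 0.1180; d–t: (101 + 9)/500 = 0.2200.
Expected DCO frequency = 0.1180 × 0.2200 ≈ 0.02596; observed = 9/500 ≈ 0.01800.
Coefficient of coincidence = 0.01800/0.02596 ≈ 0.69.

0.69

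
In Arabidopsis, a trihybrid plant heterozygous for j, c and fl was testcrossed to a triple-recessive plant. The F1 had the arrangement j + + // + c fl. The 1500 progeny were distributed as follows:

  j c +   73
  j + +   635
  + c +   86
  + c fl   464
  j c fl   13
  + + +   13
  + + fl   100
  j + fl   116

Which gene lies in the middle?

The two rarest classes, + + + and j c fl, are the double crossovers. Comparing them with the parentals, only the j allele has switched, so j is the middle locus and the order is c – j – fl.

j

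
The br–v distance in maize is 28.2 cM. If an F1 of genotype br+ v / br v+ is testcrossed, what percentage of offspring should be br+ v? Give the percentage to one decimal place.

35.9%

A map distance of 28.2 cM corresponds to a recombination frequency of 0.282.
The F1 is br+ v / br v+, so br+ v is a parental gamete class with expected frequency (1 − r)/2 = 0.718/2 = 0.3590.
That is 0.3590 = 35.9% of the progeny.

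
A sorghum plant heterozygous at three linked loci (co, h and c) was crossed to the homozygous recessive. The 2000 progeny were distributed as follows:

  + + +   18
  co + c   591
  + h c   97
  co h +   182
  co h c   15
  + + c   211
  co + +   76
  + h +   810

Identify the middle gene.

The two most frequent reciprocal classes, + h + and co + c, are the parental types, so the F1 was + h + / co + c.
The two rarest classes, + + + and co h c, are the double crossovers. Comparing them with the parentals, only the h allele has switched, so h is the middle locus and the order is c – h – co.

h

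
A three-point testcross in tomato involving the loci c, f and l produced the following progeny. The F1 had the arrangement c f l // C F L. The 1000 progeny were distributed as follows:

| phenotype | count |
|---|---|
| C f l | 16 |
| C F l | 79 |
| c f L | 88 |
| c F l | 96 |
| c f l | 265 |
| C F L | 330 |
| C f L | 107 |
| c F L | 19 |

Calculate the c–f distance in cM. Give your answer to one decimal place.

23.8 cM

The two rarest classes, C f l and c F L, are the double crossovers. Comparing them with the parentals, only the c allele has switched, so c is the middle locus and the order is f – c – l.
Crossovers in the f–c interval produce the single-crossover classes c F l and C f L (96 + 107 = 203) plus the double crossovers (35).
RF(f–c) = (203 + 35) / 1000 = 238/1000 = 0.2380 → 23.8 cM.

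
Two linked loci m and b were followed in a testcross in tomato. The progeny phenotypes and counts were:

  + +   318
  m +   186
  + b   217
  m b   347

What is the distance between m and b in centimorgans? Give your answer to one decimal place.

37.7 centimorgans

The two most frequent classes, + + (318) and m b (347), are the parental types, so the F1 was + + / m b.
The recombinant classes are + b and m +: 217 + 186 = 403.
Recombination frequency = 403/1068 = 0.3773 ≈ 37.7%, i.e. 37.7 centimorgans.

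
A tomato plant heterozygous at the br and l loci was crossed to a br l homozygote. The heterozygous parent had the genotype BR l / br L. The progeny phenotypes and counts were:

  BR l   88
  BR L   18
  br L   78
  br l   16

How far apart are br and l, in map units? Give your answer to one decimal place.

17.0 map units

The recombinant classes are BR L and br l: 18 + 16 = 34.
Recombination frequency = 34/200 = 0.1700 ≈ 17.0%, i.e. 17.0 map units.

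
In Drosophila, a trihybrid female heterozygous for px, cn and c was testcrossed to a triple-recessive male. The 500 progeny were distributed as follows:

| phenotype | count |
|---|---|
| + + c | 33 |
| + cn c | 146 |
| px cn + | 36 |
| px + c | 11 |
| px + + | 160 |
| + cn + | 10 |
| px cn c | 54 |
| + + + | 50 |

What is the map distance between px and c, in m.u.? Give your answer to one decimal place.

25.0 m.u.

The two most frequent reciprocal classes, + cn c and px + +, are the parental types, so the F1 was + cn c / px + +.
The two rarest classes, + cn + and px + c, are the double crossovers. Comparing them with the parentals, only the c allele has switched, so c is the middle locus and the order is cn – c – px.
Crossovers in the c–px interval produce the single-crossover classes px cn c and + + + (54 + 50 = 104) plus the double crossovers (21).
RF(c–px) = (104 + 21) / 500 = 125/500 = 0.2500 → 25.0 m.u.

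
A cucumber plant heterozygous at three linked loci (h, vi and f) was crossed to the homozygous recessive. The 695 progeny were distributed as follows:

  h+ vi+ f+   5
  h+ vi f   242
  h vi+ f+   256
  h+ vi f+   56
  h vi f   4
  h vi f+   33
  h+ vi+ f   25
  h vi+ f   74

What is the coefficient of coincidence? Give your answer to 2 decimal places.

0.67

The two most frequent reciprocal classes, h vi+ f+ and h+ vi f, are the parental types, so the F1 was h vi+ f+ / h+ vi f.
The two rarest classes, h+ vi+ f+ and h vi f, are the double crossovers. Comparing them with the parentals, only the h allele has switched, so h is the middle locus and the order is vi – h – f.
vi–h: (58 + 9)/695 = 0.0964; h–f: (130 + 9)/695 = 0.2000.
Expected DCO frequency = 0.0964 × 0.2000 ≈ 0.01928; observed = 9/695 ≈ 0.01295.
Coefficient of coincidence = 0.01295/0.01928 ≈ 0.67.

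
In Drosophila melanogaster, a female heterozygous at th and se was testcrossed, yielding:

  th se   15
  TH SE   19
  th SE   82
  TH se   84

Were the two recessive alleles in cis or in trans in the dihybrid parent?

trans

The two most frequent classes are TH se (84) and th SE (82); these are the parental (non-recombinant) types.
So the F1 carried TH se on one chromosome and th SE on the other — the recessive alleles are on opposite chromosomes (trans / repulsion).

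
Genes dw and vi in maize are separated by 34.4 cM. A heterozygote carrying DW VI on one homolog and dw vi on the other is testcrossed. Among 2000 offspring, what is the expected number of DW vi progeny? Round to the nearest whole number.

344

A map distance of 34.4 cM corresponds to a recombination frequency of 0.344.
The F1 is DW VI / dw vi, so DW vi is a recombinant gamete class with expected frequency r/2 = 0.344/2 = 0.1720.
Expected number = 0.1720 × 2000 = 344.00 ≈ 344.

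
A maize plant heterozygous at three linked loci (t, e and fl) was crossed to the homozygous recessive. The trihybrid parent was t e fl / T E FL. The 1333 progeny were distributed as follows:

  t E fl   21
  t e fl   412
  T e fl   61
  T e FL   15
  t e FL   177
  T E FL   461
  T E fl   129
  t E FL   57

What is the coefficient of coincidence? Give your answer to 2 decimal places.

The two rarest classes, t E fl and T e FL, are the double crossovers. Comparing them with the parentals, only the e allele has switched, so e is the middle locus and the order is fl – e – t.
fl–e: (306 + 36)/1333 = 0.2566; e–t: (118 + 36)/1333 = 0.1155.
Expected DCO frequency = 0.2566 × 0.1155 ≈ 0.02964; observed = 36/1333 ≈ 0.02701.
Coefficient of coincidence = 0.02701/0.02964 ≈ 0.91.

0.91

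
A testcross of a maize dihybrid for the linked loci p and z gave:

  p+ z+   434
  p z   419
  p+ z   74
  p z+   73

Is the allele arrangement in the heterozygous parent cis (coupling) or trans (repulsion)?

The two most frequent classes are p+ z+ (434) and p z (419); these are the parental (non-recombinant) types.
So the F1 carried p+ z+ on one chromosome and p z on the other — the recessive alleles are on the same chromosome (cis / coupling).

cis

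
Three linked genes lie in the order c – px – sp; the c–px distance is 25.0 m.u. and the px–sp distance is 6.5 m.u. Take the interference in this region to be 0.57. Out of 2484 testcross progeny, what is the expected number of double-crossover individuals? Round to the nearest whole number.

Map distances give recombination frequencies of 0.250 and 0.065 for the two intervals.
With interference 0.57 (so coincidence = 0.43), expected double-crossover frequency = 0.250 × 0.065 × 0.43 = 0.00699.
Expected number = 0.00699 × 2484 = 17.36 ≈ 17.

17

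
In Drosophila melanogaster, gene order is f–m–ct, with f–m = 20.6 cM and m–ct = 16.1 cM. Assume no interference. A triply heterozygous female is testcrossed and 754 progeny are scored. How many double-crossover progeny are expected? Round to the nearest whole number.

25

Map distances give recombination frequencies of 0.206 and 0.161 for the two intervals.
With no interference, expected double-crossover frequency = 0.206 × 0.161 = 0.03317.
Expected number = 0.03317 × 754 = 25.01 ≈ 25.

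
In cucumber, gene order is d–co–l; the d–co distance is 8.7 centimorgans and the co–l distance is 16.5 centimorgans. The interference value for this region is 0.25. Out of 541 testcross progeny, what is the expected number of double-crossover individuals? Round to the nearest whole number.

Map distances give recombination frequencies of 0.087 and 0.165 for the two intervals.
With interference 0.25 (so coincidence = 0.75), expected double-crossover frequency = 0.087 × 0.165 × 0.75 = 0.01077.
Expected number = 0.01077 × 541 = 5.82 ≈ 6.

6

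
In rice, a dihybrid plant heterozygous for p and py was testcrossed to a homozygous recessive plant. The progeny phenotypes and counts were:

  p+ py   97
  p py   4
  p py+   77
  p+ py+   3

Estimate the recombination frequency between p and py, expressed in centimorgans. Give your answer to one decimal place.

3.9 centimorgans

The two most frequent classes, p+ py (97) and p py+ (77), are the parental types, so the F1 was p+ py / p py+.
The recombinant classes are p+ py+ and p py: 3 + 4 = 7.
Recombination frequency = 7/181 = 0.0387 ≈ 3.9%, i.e. 3.9 centimorgans.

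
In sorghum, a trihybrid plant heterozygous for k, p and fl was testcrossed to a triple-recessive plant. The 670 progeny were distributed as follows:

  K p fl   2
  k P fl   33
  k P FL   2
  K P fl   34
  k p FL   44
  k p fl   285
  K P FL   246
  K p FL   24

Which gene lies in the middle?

The two most frequent reciprocal classes, K P FL and k p fl, are the parental types, so the F1 was K P FL / k p fl.
The two rarest classes, k P FL and K p fl, are the double crossovers. Comparing them with the parentals, only the k allele has switched, so k is the middle locus and the order is fl – k – p.

k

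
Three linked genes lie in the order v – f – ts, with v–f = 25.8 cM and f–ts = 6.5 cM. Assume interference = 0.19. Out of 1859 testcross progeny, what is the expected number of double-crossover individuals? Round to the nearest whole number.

Map distances give recombination frequencies of 0.258 and 0.065 for the two intervals.
With interference 0.19 (so coincidence = 0.81), expected double-crossover frequency = 0.258 × 0.065 × 0.81 = 0.01358.
Expected number = 0.01358 × 1859 = 25.25 ≈ 25.

25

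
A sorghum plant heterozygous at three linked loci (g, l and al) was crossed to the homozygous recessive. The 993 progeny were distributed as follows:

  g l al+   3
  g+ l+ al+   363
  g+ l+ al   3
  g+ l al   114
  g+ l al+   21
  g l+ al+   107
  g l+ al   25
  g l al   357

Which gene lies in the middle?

The two most frequent reciprocal classes, g l al and g+ l+ al+, are the parental types, so the F1 was g l al / g+ l+ al+.
The two rarest classes, g l al+ and g+ l+ al, are the double crossovers. Comparing them with the parentals, only the al allele has switched, so al is the middle locus and the order is l – al – g.

al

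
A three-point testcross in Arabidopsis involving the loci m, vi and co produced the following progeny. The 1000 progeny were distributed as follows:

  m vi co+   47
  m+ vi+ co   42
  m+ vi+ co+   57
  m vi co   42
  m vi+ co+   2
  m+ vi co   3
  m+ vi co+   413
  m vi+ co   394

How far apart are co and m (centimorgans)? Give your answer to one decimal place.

9.4 centimorgans

The two most frequent reciprocal classes, m+ vi co+ and m vi+ co, are the parental types, so the F1 was m+ vi co+ / m vi+ co.
The two rarest classes, m+ vi co and m vi+ co+, are the double crossovers. Comparing them with the parentals, only the co allele has switched, so co is the middle locus and the order is m – co – vi.
Crossovers in the m–co interval produce the single-crossover classes m vi co+ and m+ vi+ co (47 + 42 = 89) plus the double crossovers (5).
RF(m–co) = (89 + 5) / 1000 = 94/1000 = 0.0940 → 9.4 centimorgans.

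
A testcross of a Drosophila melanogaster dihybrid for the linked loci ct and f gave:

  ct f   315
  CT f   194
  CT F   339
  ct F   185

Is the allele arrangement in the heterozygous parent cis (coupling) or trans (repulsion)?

cis

The two most frequent classes are CT F (339) and ct f (315); these are the parental (non-recombinant) types.
So the F1 carried CT F on one chromosome and ct f on the other — the recessive alleles are on the same chromosome (cis / coupling).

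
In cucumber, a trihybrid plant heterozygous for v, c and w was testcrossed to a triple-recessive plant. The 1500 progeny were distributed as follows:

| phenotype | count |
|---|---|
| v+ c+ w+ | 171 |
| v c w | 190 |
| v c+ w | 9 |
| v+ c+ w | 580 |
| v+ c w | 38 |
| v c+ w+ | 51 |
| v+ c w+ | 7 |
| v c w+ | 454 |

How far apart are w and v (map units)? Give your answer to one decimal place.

The two most frequent reciprocal classes, v c w+ and v+ c+ w, are the parental types, so the F1 was v c w+ / v+ c+ w.
The two rarest classes, v+ c w+ and v c+ w, are the double crossovers. Comparing them with the parentals, only the v allele has switched, so v is the middle locus and the order is w – v – c.
Crossovers in the w–v interval produce the single-crossover classes v c w and v+ c+ w+ (190 + 171 = 361) plus the double crossovers (16).
RF(w–v) = (361 + 16) / 1500 = 377/1500 = 0.2513 → 25.1 map units.

25.1 map units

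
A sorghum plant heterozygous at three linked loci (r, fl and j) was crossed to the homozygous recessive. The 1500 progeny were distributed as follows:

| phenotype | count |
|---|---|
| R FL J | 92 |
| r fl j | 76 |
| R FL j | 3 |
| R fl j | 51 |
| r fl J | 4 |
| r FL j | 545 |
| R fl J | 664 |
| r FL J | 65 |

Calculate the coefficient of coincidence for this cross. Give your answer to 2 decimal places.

The two most frequent reciprocal classes, R fl J and r FL j, are the parental types, so the F1 was R fl J / r FL j.
The two rarest classes, r fl J and R FL j, are the double crossovers. Comparing them with the parentals, only the r allele has switched, so r is the middle locus and the order is fl – r – j.
fl–r: (168 + 7)/1500 = 0.1167; r–j: (116 + 7)/1500 = 0.0820.
Expected DCO frequency = 0.1167 × 0.0820 ≈ 0.00957; observed = 7/1500 ≈ 0.00467.
Coefficient of coincidence = 0.00467/0.00957 ≈ 0.49.

0.49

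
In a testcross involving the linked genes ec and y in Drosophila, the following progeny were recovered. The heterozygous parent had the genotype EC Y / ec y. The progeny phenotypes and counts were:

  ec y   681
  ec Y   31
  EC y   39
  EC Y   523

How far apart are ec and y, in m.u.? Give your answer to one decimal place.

5.5 m.u.

The recombinant classes are EC y and ec Y: 39 + 31 = 70.
Recombination frequency = 70/1274 = 0.0549 ≈ 5.5%, i.e. 5.5 m.u.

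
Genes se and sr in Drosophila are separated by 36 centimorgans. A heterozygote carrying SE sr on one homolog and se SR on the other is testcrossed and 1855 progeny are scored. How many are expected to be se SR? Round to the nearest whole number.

A map distance of 36 centimorgans corresponds to a recombination frequency of 0.360.
The F1 is SE sr / se SR, so se SR is a parental gamete class with expected frequency (1 − r)/2 = 0.640/2 = 0.3200.
Expected number = 0.3200 × 1855 = 593.60 ≈ 594.

594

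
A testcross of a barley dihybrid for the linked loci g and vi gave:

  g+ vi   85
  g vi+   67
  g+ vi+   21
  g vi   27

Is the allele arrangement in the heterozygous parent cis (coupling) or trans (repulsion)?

trans

The two most frequent classes are g+ vi (85) and g vi+ (67); these are the parental (non-recombinant) types.
So the F1 carried g+ vi on one chromosome and g vi+ on the other — the recessive alleles are on opposite chromosomes (trans / repulsion).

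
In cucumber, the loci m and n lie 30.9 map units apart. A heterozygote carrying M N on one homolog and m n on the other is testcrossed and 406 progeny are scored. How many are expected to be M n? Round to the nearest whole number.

63

A map distance of 30.9 map units corresponds to a recombination frequency of 0.309.
The F1 is M N / m n, so M n is a recombinant gamete class with expected frequency r/2 = 0.309/2 = 0.1545.
Expected number = 0.1545 × 406 = 62.73 ≈ 63.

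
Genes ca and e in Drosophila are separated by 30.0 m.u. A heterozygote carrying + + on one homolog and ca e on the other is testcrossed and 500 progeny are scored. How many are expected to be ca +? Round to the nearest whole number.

75

A map distance of 30.0 m.u. corresponds to a recombination frequency of 0.300.
The F1 is + + / ca e, so ca + is a recombinant gamete class with expected frequency r/2 = 0.300/2 = 0.1500.
Expected number = 0.1500 × 500 = 75.00 ≈ 75.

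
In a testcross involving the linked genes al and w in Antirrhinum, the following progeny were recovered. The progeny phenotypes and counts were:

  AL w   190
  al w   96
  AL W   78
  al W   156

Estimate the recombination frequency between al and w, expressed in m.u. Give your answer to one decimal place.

33.5 m.u.

The two most frequent classes, AL w (190) and al W (156), are the parental types, so the F1 was AL w / al W.
The recombinant classes are AL W and al w: 78 + 96 = 174.
Recombination frequency = 174/520 = 0.3346 ≈ 33.5%, i.e. 33.5 m.u.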